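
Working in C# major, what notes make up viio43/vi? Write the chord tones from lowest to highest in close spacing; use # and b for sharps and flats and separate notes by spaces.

D# F# G## B#

viio43/vi is a secondary leading-tone chord. The target vi is A# in C# major; the applied chord is rooted a semitone below, on G##.
Building a fully diminished seventh chord on G## gives G##-B#-D#-F#.
The figured bass 43 indicates second inversion, placing the fifth (D#) in the bass: D#-F#-G##-B#.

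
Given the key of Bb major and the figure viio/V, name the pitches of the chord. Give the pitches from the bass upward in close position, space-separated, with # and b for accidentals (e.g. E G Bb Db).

E G Bb

The slash marks an applied leading-tone chord: viio of V. In Bb major, V is F, so the leading tone to it is E, a half step below.
Building a diminished triad on E gives E-G-Bb.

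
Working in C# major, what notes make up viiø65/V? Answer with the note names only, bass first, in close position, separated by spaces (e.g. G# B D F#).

A# C# E# F##

The slash marks an applied leading-tone chord: viio of V. In C# major, V is G#, so the leading tone to it is F##, a half step below.
Building a half-diminished seventh chord on F## gives F##-A#-C#-E#.
With the 65 figure the chord is in first inversion; from the bass A# upward in close position it reads A#-C#-E#-F##.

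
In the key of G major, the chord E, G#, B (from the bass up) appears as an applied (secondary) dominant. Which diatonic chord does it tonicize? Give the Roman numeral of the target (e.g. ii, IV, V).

ii

The chord is a major triad on E.
A dominant resolves down a perfect fifth: E → A. In G major, A is scale degree 2, i.e. ii.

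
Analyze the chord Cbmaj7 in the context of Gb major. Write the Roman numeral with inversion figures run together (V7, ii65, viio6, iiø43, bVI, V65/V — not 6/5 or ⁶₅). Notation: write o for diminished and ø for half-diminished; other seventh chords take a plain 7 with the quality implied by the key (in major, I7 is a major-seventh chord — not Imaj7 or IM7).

The pitches Cb-Eb-Gb-Bb form a major seventh chord rooted on Cb.
In Gb major, Cb is the subdominant; the diatonic major seventh chord there is IV7.

IV7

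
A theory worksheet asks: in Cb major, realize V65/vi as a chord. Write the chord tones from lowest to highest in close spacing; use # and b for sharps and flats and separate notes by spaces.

G Bb Db Eb

V65/vi is a secondary dominant — the dominant seventh of vi. vi in Cb major is Ab, so the applied chord's root is Eb, a perfect fifth above.
Building a dominant seventh chord on Eb gives Eb-G-Bb-Db.
With the 65 figure the chord is in first inversion; from the bass G upward in close position it reads G-Bb-Db-Eb.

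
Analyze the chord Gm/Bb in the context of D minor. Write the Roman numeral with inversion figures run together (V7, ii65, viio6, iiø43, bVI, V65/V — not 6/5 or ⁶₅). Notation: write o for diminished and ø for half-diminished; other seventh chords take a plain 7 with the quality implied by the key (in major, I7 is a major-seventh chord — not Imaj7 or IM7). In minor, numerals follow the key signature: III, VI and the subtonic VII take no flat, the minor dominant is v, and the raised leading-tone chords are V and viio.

iv6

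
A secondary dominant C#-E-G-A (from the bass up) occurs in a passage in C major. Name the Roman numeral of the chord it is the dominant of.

ii

The chord is a dominant seventh chord on A.
A dominant resolves down a perfect fifth: A → D. In C major, D is scale degree 2, i.e. ii.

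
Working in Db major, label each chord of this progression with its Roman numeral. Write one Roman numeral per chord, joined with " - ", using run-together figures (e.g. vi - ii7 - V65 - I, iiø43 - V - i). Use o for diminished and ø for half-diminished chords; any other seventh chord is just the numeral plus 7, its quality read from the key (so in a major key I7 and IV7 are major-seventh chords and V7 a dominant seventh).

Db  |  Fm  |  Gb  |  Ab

I - iii - IV - V

Db: major triad on Db = scale degree 1 → I.
Fm has root F, degree 3 in Db major, so iii.
Gb: root Gb is the subdominant; major triad there is IV.
Ab: major triad on Ab = scale degree 5 → V.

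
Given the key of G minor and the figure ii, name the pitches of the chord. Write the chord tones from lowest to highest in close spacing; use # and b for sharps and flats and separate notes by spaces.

ii is the minor supertonic, borrowed from the parallel major (the Dorian ii). In G minor that root is A.
So the chord is A-C-E.

A C E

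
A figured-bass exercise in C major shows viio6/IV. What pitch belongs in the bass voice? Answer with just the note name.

G

The applied chord viio6/IV is rooted on E: E-G-Bb.
The figure 6 means first inversion — the third is in the bass.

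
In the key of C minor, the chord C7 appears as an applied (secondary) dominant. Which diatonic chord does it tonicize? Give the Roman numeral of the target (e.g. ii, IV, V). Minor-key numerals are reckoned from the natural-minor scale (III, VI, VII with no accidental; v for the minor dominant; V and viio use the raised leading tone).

iv

The chord is a dominant seventh chord on C.
A dominant resolves down a perfect fifth: C → F. In C minor, F is scale degree 4, i.e. iv.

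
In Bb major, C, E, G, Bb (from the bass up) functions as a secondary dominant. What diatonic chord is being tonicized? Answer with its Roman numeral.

The chord is a dominant seventh chord on C.
A dominant resolves down a perfect fifth: C → F. In Bb major, F is scale degree 5, i.e. V.

V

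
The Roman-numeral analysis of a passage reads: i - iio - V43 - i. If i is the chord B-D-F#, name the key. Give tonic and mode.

B minor

i is given as B-D-F# — a minor triad with root B.
If B is scale degree 1 and the mode makes that degree carry a minor triad, the tonic is B and the mode is minor.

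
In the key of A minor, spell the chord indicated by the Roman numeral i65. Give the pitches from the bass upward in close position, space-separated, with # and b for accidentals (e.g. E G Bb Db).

In A minor, the first degree is A, and the diatonic chord built there is a minor seventh chord.
That chord is spelled A-C-E-G.
The figured bass 65 indicates first inversion, placing the third (C) in the bass: C-E-G-A.

C E G A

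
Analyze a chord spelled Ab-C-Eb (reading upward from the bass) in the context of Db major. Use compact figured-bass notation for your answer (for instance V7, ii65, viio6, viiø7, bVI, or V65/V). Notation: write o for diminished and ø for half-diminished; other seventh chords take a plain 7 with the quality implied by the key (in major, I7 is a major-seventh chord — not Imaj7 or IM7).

The pitches Ab-C-Eb form a major triad rooted on Ab.
In Db major, Ab is the dominant; the diatonic major triad there is V.

V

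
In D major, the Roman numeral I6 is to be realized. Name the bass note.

I in D major has root D; the chord is D-F#-A.
The figure 6 means first inversion — the third is in the bass.

F#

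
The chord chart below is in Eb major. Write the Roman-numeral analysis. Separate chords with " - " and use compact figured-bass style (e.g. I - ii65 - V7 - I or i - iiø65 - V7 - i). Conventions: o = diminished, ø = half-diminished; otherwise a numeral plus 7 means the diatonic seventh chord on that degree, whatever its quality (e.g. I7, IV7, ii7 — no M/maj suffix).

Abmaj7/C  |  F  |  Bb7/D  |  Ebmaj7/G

IV65 - V/V - V65 - I65

Abmaj7/C: major seventh chord on Ab = scale degree 4 → IV65.
F: a major triad on F, the applied dominant of V → V/V.
Bb7/D: root Bb is the dominant; dominant seventh chord there is V65.
Ebmaj7/G has root Eb, degree 1 in Eb major, so I65.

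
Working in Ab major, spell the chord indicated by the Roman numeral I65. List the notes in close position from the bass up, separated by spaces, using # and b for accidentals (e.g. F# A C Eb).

The numeral's case and figure indicate a major seventh chord. In Ab major its root, scale degree 1, is Ab.
That chord is spelled Ab-C-Eb-G.
The figured bass 65 indicates first inversion, placing the third (C) in the bass: C-Eb-G-Ab.

C Eb G Ab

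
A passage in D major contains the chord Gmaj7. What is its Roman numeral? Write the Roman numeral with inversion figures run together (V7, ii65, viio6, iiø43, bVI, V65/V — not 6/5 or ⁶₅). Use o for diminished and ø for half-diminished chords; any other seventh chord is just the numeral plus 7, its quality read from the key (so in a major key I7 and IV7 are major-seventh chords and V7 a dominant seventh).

Stacked in thirds the chord is G-B-D-F#: a major seventh chord on G.
In D major, G is the subdominant; the diatonic major seventh chord there is IV7.

IV7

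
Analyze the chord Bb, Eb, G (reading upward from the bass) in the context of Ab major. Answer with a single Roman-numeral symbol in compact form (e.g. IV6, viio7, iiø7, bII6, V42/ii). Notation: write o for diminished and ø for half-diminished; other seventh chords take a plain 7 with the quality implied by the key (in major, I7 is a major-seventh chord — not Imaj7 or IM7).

V64

Stacked in thirds the chord is Eb-G-Bb: a major triad on Eb.
Eb is scale degree 5 in Ab major, and a major triad on that degree is written V.
With Bb in the bass the chord is in second inversion, so the figured bass is 64.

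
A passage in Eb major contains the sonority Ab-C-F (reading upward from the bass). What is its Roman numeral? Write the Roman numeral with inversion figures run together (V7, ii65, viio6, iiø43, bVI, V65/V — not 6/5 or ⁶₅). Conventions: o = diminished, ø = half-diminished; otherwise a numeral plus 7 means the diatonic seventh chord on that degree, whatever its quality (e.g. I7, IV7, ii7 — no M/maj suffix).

Stacked in thirds the chord is F-Ab-C: a minor triad on F.
F is scale degree 2 in Eb major, and a minor triad on that degree is written ii.
With Ab in the bass the chord is in first inversion, so the figured bass is 6.

ii6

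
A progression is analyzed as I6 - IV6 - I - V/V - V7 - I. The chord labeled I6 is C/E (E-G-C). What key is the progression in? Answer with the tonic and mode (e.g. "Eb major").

I6 is given as E-G-C — a major triad with root C.
If C is scale degree 1 and the mode makes that degree carry a major triad, the tonic is C and the mode is major.

C major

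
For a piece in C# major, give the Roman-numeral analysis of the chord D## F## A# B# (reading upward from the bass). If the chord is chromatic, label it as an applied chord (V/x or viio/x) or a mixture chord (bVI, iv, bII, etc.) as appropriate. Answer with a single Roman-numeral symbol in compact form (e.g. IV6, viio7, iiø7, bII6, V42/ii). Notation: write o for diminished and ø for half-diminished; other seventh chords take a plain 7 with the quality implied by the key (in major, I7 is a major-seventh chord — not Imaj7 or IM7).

Stacked in thirds the chord is B#-D##-F##-A#: a dominant seventh chord on B#.
B# is not a diatonic chord root with this quality in C# major, but it lies a perfect fifth above E# (iii), so the chord functions as an applied dominant of iii.
With D## in the bass the chord is in first inversion, so the figured bass is 65.

V65/iii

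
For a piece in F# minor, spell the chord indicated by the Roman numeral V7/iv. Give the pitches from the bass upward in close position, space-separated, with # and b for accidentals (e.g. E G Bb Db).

F# A# C# E

V7/iv is a secondary dominant — the dominant seventh of iv. iv in F# minor is B, so the applied chord's root is F#, a perfect fifth above.
Building a dominant seventh chord on F# gives F#-A#-C#-E.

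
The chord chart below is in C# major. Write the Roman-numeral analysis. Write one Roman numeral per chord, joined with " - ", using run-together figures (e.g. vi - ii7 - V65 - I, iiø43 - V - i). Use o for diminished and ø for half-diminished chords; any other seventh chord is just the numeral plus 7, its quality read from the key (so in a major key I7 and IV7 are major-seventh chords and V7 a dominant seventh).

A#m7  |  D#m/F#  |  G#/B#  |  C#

A#m7: root A# is the submediant; minor seventh chord there is vi7.
D#m/F# has root D#, degree 2 in C# major, so ii6.
G#/B#: major triad on G# = scale degree 5 → V6.
C#: major triad on C# = scale degree 1 → I.

vi7 - ii6 - V6 - I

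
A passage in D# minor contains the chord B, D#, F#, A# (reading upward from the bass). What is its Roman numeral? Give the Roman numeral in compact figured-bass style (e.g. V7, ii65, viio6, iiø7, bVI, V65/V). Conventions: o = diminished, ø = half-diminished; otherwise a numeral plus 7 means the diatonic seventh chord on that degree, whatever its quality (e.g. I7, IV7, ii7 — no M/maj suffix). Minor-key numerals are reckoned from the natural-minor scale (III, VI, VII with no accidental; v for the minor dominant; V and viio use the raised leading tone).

Stacked in thirds the chord is B-D#-F#-A#: a major seventh chord on B.
B is scale degree 6 in D# minor, and a major seventh chord on that degree is written VI7.

VI7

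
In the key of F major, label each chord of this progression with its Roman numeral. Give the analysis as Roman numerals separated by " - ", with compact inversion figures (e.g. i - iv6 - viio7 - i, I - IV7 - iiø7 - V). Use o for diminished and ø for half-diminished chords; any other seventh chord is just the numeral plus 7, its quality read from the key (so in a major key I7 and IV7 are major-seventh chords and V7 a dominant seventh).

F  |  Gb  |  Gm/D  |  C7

F: major triad on F = scale degree 1 → I.
Gb is non-diatonic — a major triad on the lowered supertonic (Gb): the Neapolitan chord, bII.
Gm/D: minor triad on G = scale degree 2 → ii64.
C7: root C is the dominant; dominant seventh chord there is V7.

I - bII - ii64 - V7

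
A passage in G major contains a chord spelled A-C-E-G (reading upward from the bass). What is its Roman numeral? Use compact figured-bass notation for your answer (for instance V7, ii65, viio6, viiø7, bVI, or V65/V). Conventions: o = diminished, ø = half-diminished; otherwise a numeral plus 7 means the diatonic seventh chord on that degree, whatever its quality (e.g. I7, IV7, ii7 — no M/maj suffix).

ii7

The pitches A-C-E-G form a minor seventh chord rooted on A.
In G major, A is the supertonic; the diatonic minor seventh chord there is ii7.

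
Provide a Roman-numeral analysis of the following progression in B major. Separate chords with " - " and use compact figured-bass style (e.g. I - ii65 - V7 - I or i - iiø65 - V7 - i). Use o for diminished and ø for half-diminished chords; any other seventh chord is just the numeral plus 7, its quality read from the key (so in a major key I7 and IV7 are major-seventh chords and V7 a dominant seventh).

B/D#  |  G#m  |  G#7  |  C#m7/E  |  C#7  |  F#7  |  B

I6 - vi - V7/ii - ii65 - V7/V - V7 - I

B/D# has root B, degree 1 in B major, so I6.
G#m has root G#, degree 6 in B major, so vi.
G#7: a dominant seventh chord on G#, the applied dominant of ii → V7/ii.
C#m7/E: root C# is the supertonic; minor seventh chord there is ii65.
C#7: chromatic; C# is V of V, so V7/V.
F#7: root F# is the dominant; dominant seventh chord there is V7.
B: root B is the tonic; major triad there is I.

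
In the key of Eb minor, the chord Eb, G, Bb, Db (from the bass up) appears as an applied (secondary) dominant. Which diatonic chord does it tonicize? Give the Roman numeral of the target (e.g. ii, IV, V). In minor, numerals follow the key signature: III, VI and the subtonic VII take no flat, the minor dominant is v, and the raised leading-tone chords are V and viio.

iv

The chord is a dominant seventh chord on Eb.
A dominant resolves down a perfect fifth: Eb → Ab. In Eb minor, Ab is scale degree 4, i.e. iv.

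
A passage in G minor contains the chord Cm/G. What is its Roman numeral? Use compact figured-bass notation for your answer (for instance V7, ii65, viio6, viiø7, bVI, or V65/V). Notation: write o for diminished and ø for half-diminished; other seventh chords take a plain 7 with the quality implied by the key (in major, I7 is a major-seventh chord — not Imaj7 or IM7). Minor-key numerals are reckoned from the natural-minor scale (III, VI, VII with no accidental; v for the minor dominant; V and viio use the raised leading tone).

Stacked in thirds the chord is C-Eb-G: a minor triad on C.
C is scale degree 4 in G minor, and a minor triad on that degree is written iv.
With G in the bass the chord is in second inversion, so the figured bass is 64.

iv64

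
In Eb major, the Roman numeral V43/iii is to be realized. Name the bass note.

The applied chord V43/iii is rooted on D: D-F#-A-C.
The figure 43 means second inversion — the fifth is in the bass.

A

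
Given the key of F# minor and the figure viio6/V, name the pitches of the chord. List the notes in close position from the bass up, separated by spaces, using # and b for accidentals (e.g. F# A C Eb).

The slash marks an applied leading-tone chord: viio of V. In F# minor, V is C#, so the leading tone to it is B#, a half step below.
Building a diminished triad on B# gives B#-D#-F#.
With the 6 figure the chord is in first inversion; from the bass D# upward in close position it reads D#-F#-B#.

D# F# B#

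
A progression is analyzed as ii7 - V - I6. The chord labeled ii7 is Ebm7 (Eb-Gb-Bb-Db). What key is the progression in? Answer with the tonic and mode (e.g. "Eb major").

ii7 is given as Eb-Gb-Bb-Db — a minor seventh chord with root Eb.
ii7 on Eb implies Eb is the supertonic; that puts the tonic at Db, and the lowercase numeral fits major mode.

Db major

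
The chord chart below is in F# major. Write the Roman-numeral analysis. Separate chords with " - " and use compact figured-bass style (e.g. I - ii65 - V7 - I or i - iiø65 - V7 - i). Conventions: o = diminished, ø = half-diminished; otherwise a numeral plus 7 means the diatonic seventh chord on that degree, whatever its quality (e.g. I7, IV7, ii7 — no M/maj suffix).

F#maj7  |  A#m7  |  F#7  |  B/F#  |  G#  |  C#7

F#maj7: major seventh chord on F# = scale degree 1 → I7.
A#m7: root A# is the mediant; minor seventh chord there is iii7.
F#7: a dominant seventh chord on F#, the applied dominant of IV → V7/IV.
B/F# has root B, degree 4 in F# major, so IV64.
G# is the secondary dominant of V (major triad on G#): V/V.
C#7: dominant seventh chord on C# = scale degree 5 → V7.

I7 - iii7 - V7/IV - IV64 - V/V - V7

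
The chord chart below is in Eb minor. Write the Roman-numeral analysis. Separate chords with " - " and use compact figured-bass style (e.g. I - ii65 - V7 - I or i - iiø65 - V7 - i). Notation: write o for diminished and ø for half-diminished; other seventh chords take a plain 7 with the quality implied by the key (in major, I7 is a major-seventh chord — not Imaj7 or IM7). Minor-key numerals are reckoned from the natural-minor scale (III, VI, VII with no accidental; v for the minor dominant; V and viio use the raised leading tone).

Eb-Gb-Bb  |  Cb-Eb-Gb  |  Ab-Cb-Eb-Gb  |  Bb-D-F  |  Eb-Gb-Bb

i - VI - iv7 - V - i

Eb-Gb-Bb: root Eb is the tonic; minor triad there is i.
Cb-Eb-Gb: major triad on Cb = scale degree 6 → VI.
Ab-Cb-Eb-Gb has root Ab, degree 4 in Eb minor, so iv7.
Bb-D-F: major triad on Bb = scale degree 5 → V.
Eb-Gb-Bb has root Eb, degree 1 in Eb minor, so i.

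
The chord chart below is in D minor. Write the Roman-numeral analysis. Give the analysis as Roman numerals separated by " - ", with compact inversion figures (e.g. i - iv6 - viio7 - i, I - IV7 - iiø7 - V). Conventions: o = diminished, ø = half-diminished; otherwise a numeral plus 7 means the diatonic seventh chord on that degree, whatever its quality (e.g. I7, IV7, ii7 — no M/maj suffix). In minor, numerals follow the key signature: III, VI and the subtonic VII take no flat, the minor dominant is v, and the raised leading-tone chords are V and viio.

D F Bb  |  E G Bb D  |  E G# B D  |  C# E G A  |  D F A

VI6 - iiø7 - V7/V - V65 - i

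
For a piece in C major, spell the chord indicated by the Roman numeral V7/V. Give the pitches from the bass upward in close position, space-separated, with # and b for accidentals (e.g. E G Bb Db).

V7/V is a secondary dominant — the dominant seventh of V. V in C major is G, so the applied chord's root is D, a perfect fifth above.
Building a dominant seventh chord on D gives D-F#-A-C.

D F# A C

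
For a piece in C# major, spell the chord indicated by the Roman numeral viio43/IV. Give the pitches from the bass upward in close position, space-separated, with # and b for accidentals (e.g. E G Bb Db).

The slash marks an applied leading-tone chord: viio of IV. In C# major, IV is F#, so the leading tone to it is E#, a half step below.
Building a fully diminished seventh chord on E# gives E#-G#-B-D.
With the 43 figure the chord is in second inversion; from the bass B upward in close position it reads B-D-E#-G#.

B D E# G#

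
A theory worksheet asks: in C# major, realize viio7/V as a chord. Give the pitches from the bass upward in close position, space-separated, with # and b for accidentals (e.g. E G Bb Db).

The slash marks an applied leading-tone chord: viio of V. In C# major, V is G#, so the leading tone to it is F##, a half step below.
Building a fully diminished seventh chord on F## gives F##-A#-C#-E.

F## A# C# E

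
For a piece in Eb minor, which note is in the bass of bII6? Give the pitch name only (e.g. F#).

bII in Eb minor has root Fb; the chord is Fb-Ab-Cb.
The figure 6 means first inversion — the third is in the bass.

Ab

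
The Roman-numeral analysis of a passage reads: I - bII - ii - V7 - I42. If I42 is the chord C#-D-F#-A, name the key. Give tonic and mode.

The chord Dmaj7/C# is a major seventh chord rooted on D; its label is I42.
If D is scale degree 1 and the mode makes that degree carry a major seventh chord, the tonic is D and the mode is major.

D major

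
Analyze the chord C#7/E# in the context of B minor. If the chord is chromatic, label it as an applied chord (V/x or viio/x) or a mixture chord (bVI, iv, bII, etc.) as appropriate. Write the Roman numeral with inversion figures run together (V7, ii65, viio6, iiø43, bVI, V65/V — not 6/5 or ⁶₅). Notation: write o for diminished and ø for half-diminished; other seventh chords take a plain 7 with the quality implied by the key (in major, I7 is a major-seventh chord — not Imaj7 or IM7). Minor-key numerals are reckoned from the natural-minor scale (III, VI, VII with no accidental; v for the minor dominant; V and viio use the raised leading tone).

V65/V

The pitches C#-E#-G#-B form a dominant seventh chord rooted on C#.
C# is not a diatonic chord root with this quality in B minor, but it lies a perfect fifth above F# (V), so the chord functions as an applied dominant of V.
With E# in the bass the chord is in first inversion, so the figured bass is 65.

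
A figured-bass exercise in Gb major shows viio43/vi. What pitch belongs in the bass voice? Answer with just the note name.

The applied chord viio43/vi is rooted on D: D-F-Ab-Cb.
The figure 43 means second inversion — the fifth is in the bass.

Ab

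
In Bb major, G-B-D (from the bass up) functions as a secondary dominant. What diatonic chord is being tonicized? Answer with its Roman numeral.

ii

The chord is a major triad on G.
A dominant resolves down a perfect fifth: G → C. In Bb major, C is scale degree 2, i.e. ii.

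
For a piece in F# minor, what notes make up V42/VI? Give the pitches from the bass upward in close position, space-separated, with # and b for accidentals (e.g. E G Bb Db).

G A C# E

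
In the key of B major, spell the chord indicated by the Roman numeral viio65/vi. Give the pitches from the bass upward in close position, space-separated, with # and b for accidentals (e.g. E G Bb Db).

A# C# E F##

viio65/vi is a secondary leading-tone chord. The target vi is G# in B major; the applied chord is rooted a semitone below, on F##.
Building a fully diminished seventh chord on F## gives F##-A#-C#-E.
The figured bass 65 indicates first inversion, placing the third (A#) in the bass: A#-C#-E-F##.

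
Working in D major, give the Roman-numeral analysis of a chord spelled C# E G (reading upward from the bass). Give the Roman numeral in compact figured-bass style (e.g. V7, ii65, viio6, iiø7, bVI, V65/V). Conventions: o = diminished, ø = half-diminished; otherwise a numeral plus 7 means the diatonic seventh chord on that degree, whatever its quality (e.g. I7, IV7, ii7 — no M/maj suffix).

Stacked in thirds the chord is C#-E-G: a diminished triad on C#.
In D major, C# is the leading tone; the diatonic diminished triad there is viio.

viio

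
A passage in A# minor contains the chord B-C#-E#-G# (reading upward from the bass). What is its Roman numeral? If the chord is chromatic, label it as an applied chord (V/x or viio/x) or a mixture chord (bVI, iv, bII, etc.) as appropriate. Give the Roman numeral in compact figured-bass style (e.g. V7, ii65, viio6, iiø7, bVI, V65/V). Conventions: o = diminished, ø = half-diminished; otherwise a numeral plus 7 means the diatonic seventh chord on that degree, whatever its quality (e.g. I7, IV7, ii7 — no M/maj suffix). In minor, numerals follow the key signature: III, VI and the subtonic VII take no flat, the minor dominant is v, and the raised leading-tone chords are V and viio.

V42/VI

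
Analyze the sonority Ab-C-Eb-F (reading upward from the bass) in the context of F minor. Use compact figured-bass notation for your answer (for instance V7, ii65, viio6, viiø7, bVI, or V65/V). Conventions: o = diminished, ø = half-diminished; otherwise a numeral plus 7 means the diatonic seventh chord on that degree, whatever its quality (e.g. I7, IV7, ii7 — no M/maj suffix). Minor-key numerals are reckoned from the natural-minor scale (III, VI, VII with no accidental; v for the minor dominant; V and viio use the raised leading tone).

i65

The pitches F-Ab-C-Eb form a minor seventh chord rooted on F.
F is scale degree 1 in F minor, and a minor seventh chord on that degree is written i7.
With Ab in the bass the chord is in first inversion, so the figured bass is 65.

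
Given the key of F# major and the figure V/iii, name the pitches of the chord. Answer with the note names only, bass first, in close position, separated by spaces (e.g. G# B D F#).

The slash means an applied dominant: we want the dominant of iii. In F# major, iii is A# minor, and its dominant is built on E#.
Building a major triad on E# gives E#-G##-B#.

E# G## B#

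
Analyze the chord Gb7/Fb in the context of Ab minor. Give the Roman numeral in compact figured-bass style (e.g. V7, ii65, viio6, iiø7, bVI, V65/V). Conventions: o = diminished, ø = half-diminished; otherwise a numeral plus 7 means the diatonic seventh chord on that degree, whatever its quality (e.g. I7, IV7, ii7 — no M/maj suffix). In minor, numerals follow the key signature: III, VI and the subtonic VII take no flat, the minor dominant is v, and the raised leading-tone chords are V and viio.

VII42

The pitches Gb-Bb-Db-Fb form a dominant seventh chord rooted on Gb.
In Ab minor, Gb is the subtonic; the diatonic dominant seventh chord there is VII7.
With Fb in the bass the chord is in third inversion, so the figured bass is 42.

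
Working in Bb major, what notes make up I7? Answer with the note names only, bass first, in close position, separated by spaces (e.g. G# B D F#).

The numeral's case and figure indicate a major seventh chord. In Bb major its root, scale degree 1, is Bb.
That chord is spelled Bb-D-F-A.

Bb D F A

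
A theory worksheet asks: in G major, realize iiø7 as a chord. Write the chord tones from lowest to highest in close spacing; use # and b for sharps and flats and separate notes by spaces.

A C Eb G

iiø7 is the half-diminished supertonic seventh, borrowed from the parallel minor. In G major that root is A.
So the chord is A-C-Eb-G.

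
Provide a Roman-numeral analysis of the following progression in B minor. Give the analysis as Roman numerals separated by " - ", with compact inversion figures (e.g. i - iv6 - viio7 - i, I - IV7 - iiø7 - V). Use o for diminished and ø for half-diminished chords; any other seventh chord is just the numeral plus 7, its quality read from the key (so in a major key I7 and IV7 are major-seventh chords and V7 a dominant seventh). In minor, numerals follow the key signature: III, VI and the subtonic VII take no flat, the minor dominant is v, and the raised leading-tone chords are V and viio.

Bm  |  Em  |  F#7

Bm has root B, degree 1 in B minor, so i.
Em: root E is the subdominant; minor triad there is iv.
F#7: dominant seventh chord on F# = scale degree 5 → V7.

i - iv - V7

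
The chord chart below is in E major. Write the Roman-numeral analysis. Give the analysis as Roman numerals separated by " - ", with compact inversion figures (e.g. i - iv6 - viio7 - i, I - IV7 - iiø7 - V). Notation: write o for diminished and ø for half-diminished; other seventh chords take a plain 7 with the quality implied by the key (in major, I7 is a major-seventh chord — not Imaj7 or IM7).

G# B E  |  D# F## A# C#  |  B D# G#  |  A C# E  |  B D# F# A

I6 - V7/iii - iii6 - IV - V7

G#-B-E: major triad on E = scale degree 1 → I6.
D#-F##-A#-C#: chromatic; D# is V of iii, so V7/iii.
B-D#-G#: root G# is the mediant; minor triad there is iii6.
A-C#-E: root A is the subdominant; major triad there is IV.
B-D#-F#-A has root B, degree 5 in E major, so V7.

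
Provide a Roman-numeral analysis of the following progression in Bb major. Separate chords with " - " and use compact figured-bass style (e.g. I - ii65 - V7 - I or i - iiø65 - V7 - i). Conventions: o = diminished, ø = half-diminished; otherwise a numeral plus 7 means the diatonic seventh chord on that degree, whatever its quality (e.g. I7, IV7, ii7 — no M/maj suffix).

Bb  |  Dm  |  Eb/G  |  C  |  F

Bb: major triad on Bb = scale degree 1 → I.
Dm: root D is the mediant; minor triad there is iii.
Eb/G: root Eb is the subdominant; major triad there is IV6.
C: chromatic; C is V of V, so V/V.
F has root F, degree 5 in Bb major, so V.

I - iii - IV6 - V/V - V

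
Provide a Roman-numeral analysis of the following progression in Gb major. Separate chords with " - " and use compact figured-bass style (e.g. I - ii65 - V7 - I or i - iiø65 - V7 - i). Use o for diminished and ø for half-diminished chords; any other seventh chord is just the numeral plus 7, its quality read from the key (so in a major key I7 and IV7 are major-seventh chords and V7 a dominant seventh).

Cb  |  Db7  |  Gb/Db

Cb has root Cb, degree 4 in Gb major, so IV.
Db7 has root Db, degree 5 in Gb major, so V7.
Gb/Db has root Gb, degree 1 in Gb major, so I64.

IV - V7 - I64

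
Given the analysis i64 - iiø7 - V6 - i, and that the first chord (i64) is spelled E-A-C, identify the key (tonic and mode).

i64 is given as E-A-C — a minor triad with root A.
If A is scale degree 1 and the mode makes that degree carry a minor triad, the tonic is A and the mode is minor.

A minor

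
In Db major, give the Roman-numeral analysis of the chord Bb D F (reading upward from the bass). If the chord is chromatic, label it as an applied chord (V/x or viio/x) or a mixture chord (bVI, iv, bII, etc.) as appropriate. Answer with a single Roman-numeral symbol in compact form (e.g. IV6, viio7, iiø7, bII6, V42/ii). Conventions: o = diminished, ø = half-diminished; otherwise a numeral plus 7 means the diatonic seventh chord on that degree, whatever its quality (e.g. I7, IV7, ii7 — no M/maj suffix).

Stacked in thirds the chord is Bb-D-F: a major triad on Bb.
Bb is not a diatonic chord root with this quality in Db major, but it lies a perfect fifth above Eb (ii), so the chord functions as an applied dominant of ii.

V/ii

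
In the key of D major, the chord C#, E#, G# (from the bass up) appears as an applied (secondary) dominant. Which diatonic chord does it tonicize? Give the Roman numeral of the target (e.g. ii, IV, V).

iii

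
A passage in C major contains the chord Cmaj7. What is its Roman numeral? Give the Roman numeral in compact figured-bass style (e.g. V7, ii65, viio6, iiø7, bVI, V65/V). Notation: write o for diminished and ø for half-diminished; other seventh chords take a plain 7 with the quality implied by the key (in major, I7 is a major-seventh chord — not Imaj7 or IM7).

I7

Stacked in thirds the chord is C-E-G-B: a major seventh chord on C.
In C major, C is the tonic; the diatonic major seventh chord there is I7.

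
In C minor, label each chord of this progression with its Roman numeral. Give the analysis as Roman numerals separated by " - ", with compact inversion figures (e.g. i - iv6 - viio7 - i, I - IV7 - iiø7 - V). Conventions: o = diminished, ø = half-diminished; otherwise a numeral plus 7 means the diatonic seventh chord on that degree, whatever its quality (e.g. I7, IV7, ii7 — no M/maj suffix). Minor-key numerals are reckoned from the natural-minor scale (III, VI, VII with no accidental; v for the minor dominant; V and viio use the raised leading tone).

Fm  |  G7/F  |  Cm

iv - V42 - i

Fm has root F, degree 4 in C minor, so iv.
G7/F: dominant seventh chord on G = scale degree 5 → V42.
Cm: root C is the tonic; minor triad there is i.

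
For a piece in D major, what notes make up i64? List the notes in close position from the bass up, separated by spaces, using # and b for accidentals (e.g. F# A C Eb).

i64 is the minor tonic, borrowed from the parallel minor. In D major that root is D.
So the chord is D-F-A, a minor triad.
With the 64 figure the chord is in second inversion; from the bass A upward in close position it reads A-D-F.

A D F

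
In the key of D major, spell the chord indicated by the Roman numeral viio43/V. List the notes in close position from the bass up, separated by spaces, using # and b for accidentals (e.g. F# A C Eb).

D F G# B

viio43/V is a secondary leading-tone chord. The target V is A in D major; the applied chord is rooted a semitone below, on G#.
Building a fully diminished seventh chord on G# gives G#-B-D-F.
With the 43 figure the chord is in second inversion; from the bass D upward in close position it reads D-F-G#-B.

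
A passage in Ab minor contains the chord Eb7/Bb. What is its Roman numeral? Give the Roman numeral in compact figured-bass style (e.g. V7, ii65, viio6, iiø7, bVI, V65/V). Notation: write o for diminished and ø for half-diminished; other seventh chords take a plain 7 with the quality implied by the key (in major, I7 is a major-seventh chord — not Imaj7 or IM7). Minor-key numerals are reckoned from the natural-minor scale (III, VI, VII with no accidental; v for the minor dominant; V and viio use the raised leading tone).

V43

The pitches Eb-G-Bb-Db form a dominant seventh chord rooted on Eb.
In Ab minor, Eb is the dominant; the diatonic dominant seventh chord there is V7.
With Bb in the bass the chord is in second inversion, so the figured bass is 43.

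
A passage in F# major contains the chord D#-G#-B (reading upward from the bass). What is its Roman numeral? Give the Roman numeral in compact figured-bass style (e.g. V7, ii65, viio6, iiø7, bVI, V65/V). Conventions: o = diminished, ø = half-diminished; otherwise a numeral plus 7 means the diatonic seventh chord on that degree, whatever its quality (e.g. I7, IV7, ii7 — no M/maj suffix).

ii64

Stacked in thirds the chord is G#-B-D#: a minor triad on G#.
In F# major, G# is the supertonic; the diatonic minor triad there is ii.
With D# in the bass the chord is in second inversion, so the figured bass is 64.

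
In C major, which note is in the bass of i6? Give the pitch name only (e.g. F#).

Eb

i in C major has root C; the chord is C-Eb-G.
The figure 6 means first inversion — the third is in the bass.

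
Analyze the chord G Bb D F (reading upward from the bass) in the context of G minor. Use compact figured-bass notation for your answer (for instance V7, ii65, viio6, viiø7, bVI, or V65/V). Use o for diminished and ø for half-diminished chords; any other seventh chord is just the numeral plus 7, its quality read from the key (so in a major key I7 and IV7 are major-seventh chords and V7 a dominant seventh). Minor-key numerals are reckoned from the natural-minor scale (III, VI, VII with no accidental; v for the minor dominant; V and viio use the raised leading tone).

The pitches G-Bb-D-F form a minor seventh chord rooted on G.
G is scale degree 1 in G minor, and a minor seventh chord on that degree is written i7.

i7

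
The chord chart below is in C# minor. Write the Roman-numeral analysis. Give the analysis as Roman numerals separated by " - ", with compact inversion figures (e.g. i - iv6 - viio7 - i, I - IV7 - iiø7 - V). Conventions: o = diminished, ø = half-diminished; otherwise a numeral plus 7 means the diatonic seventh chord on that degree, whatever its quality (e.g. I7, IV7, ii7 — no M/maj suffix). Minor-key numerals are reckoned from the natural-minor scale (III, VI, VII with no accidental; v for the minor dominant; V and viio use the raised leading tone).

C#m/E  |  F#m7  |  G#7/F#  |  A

C#m/E: minor triad on C# = scale degree 1 → i6.
F#m7 has root F#, degree 4 in C# minor, so iv7.
G#7/F#: root G# is the dominant; dominant seventh chord there is V42.
A has root A, degree 6 in C# minor, so VI.

i6 - iv7 - V42 - VI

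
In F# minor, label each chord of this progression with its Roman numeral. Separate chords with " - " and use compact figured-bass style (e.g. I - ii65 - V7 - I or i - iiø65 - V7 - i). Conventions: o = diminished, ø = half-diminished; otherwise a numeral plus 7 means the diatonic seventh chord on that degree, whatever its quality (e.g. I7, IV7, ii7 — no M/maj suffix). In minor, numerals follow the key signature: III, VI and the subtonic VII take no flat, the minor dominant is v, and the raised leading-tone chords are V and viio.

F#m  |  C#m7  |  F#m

i - v7 - i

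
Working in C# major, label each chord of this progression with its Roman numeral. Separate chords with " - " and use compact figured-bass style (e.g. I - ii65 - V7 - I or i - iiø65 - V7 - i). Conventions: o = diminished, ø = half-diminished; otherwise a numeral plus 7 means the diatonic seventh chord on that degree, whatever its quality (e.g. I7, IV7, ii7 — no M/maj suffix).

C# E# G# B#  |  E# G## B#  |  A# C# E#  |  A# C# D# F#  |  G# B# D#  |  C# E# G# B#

C#-E#-G#-B# has root C#, degree 1 in C# major, so I7.
E#-G##-B#: a major triad on E#, the applied dominant of vi → V/vi.
A#-C#-E#: minor triad on A# = scale degree 6 → vi.
A#-C#-D#-F# has root D#, degree 2 in C# major, so ii43.
G#-B#-D#: major triad on G# = scale degree 5 → V.
C#-E#-G#-B# has root C#, degree 1 in C# major, so I7.

I7 - V/vi - vi - ii43 - V - I7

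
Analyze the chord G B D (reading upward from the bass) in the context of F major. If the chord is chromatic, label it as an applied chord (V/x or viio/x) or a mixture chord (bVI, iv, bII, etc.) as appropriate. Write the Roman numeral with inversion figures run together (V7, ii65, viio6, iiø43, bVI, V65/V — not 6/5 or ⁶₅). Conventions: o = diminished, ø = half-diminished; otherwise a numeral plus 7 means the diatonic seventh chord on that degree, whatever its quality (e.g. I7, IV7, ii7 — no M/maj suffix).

V/V

Stacked in thirds the chord is G-B-D: a major triad on G.
G is not a diatonic chord root with this quality in F major, but it lies a perfect fifth above C (V), so the chord functions as an applied dominant of V.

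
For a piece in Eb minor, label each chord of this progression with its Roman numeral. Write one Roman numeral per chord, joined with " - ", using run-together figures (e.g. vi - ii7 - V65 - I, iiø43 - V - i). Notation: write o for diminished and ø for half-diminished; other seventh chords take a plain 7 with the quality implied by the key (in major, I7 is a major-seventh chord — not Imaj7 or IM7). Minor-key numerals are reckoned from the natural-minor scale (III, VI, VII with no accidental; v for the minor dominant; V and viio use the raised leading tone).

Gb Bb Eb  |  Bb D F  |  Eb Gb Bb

Gb-Bb-Eb: root Eb is the tonic; minor triad there is i6.
Bb-D-F: major triad on Bb = scale degree 5 → V.
Eb-Gb-Bb: minor triad on Eb = scale degree 1 → i.

i6 - V - i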